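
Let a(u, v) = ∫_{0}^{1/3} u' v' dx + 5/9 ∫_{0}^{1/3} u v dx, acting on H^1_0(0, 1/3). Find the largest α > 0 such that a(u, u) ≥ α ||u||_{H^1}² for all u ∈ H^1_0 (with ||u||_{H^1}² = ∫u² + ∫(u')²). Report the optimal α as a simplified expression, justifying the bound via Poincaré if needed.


α = (5 + 81*π^2)/(9*(1 + 9*π^2))

Coercivity of a(·,·) on H^1_0(0, 1/3) means a(u, u) ≥ α ||u||_{H^1}² for every u ∈ H^1_0.
The interval has length L = 1/3, and Poincaré/coercivity depend only on L. Here a(u, u) = ∫(u')² + (5/9)·∫u².
Here 0 < c = 5/9 < 1. The condition a(u,u) ≥ α||u||_{H^1}² reads (1−α)∫(u')² ≥ (α−c)∫u². Any admissible α is ≤ 1 (rapidly oscillating u have ∫u²/∫(u')² → 0), and α = 1 would force 0 ≥ (1−c)∫u², impossible since c < 1; so 1−α > 0. By the sharp Poincaré inequality on H^1_0 of an interval of length L, ∫(u')² ≥ (π/L)²∫u² with equality for the first sine mode sin(π(x−x₀)/L) (x₀ the left endpoint), so the inequality holds for all u iff (1−α)(π/L)² ≥ α − c, i.e. α ≤ ((π/L)² + c)/((π/L)² + 1) = (1 + c(L/π)²)/(1 + (L/π)²). With (π/L)² = 9*π^2 and c = 5/9, the largest admissible constant is α = ((π/L)² + c)/((π/L)² + 1).
Simplifying, α = (5 + 81*π^2)/(9*(1 + 9*π^2)).


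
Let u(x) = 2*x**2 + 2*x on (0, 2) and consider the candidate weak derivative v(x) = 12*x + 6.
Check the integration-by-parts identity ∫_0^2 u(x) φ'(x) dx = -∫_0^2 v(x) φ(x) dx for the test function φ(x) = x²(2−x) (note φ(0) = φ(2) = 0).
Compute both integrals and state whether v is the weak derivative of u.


LHS = -136/15, RHS = -136/5. No, v is not the weak derivative of u.

u(x) = 2*x**2 + 2*x, classical derivative u'(x) = 4*x + 2.
φ(x) = x²(2−x), so φ'(x) = x*(4 - 3*x).
Note φ(0) = φ(2) = 0, so the boundary term u·φ vanishes.
LHS = ∫_0^2 u(x) φ'(x) dx = ∫_0^2 (-6*x^4 + 2*x^3 + 8*x^2) dx. Term by term:
  ∫_0^2 -6*x^4 dx = -192/5;  ∫_0^2 2*x^3 dx = 8;  ∫_0^2 8*x^2 dx = 64/3.
Sum: -192/5 + 8 + 64/3 = -136/15.
So LHS = -136/15.
∫_0^2 v(x) φ(x) dx = ∫_0^2 (-12*x^4 + 18*x^3 + 12*x^2) dx. Term by term:
  ∫_0^2 -12*x^4 dx = -384/5;  ∫_0^2 18*x^3 dx = 72;  ∫_0^2 12*x^2 dx = 32.
Sum: -384/5 + 72 + 32 = 136/5.
So RHS = -∫_0^2 v(x) φ(x) dx = -136/5.
LHS − RHS = 272/15 ≠ 0, so the identity fails.
(For a valid weak derivative the identity must hold for EVERY test function, in particular this one. The failure shows v is NOT the weak derivative of u.)
Correct weak derivative would be u'(x) = 4*x + 2.


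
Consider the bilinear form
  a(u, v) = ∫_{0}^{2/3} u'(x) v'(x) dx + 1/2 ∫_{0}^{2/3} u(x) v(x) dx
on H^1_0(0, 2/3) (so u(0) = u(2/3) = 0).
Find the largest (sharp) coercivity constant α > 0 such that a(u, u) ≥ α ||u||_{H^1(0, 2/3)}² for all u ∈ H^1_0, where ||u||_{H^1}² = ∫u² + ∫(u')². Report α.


α = (2 + 9*π^2)/(4 + 9*π^2)

Coercivity of a(·,·) on H^1_0(0, 2/3) means a(u, u) ≥ α ||u||_{H^1}² for every u ∈ H^1_0.
The interval has length L = 2/3, and Poincaré/coercivity depend only on L. Here a(u, u) = ∫(u')² + (1/2)·∫u².
Here 0 < c = 1/2 < 1. The condition a(u,u) ≥ α||u||_{H^1}² reads (1−α)∫(u')² ≥ (α−c)∫u². Any admissible α is ≤ 1 (rapidly oscillating u have ∫u²/∫(u')² → 0), and α = 1 would force 0 ≥ (1−c)∫u², impossible since c < 1; so 1−α > 0. By the sharp Poincaré inequality on H^1_0 of an interval of length L, ∫(u')² ≥ (π/L)²∫u² with equality for the first sine mode sin(π(x−x₀)/L) (x₀ the left endpoint), so the inequality holds for all u iff (1−α)(π/L)² ≥ α − c, i.e. α ≤ ((π/L)² + c)/((π/L)² + 1) = (1 + c(L/π)²)/(1 + (L/π)²). With (π/L)² = 9*π^2/4 and c = 1/2, the largest admissible constant is α = ((π/L)² + c)/((π/L)² + 1).
Simplifying, α = (2 + 9*π^2)/(4 + 9*π^2).


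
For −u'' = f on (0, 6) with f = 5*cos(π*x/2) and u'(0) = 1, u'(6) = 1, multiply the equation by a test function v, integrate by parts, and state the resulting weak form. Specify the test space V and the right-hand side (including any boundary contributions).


V = H^1(0, 6) (v unrestricted at boundary; u is determined up to an additive constant); weak form: ∫_0^6 u'v' dx = ∫_0^6 (5*cos(π*x/2)) v dx + v(6) − v(0) for all v ∈ V.

Multiply both sides by a test function v and integrate from 0 to 6:
  ∫_0^6 −u''(x) v(x) dx = ∫_0^6 f(x) v(x) dx.
Integrate the LHS by parts once:
  ∫_0^6 −u'' v dx = −[u'(x) v(x)]_0^6 + ∫_0^6 u'(x) v'(x) dx.
Thus ∫_0^6 u'(x) v'(x) dx = ∫_0^6 f(x) v(x) dx + [u'(x) v(x)]_0^6.
Choose V so that boundary terms are either known or forced to vanish.
u has inhomogeneous Neumann u'(0) = 1, u'(6) = 1. [u' v]_0^6 = (1)·v(6) − (1)·v(0) = v(6) − v(0). Take V = H^1(0, 6); boundary term becomes part of RHS.
Weak formulation: find u (satisfying any essential BC) such that ∫_0^6 u'(x) v'(x) dx = ∫_0^6 f v dx + v(6) − v(0) for all v ∈ V (Neumann data are natural BCs: they enter the RHS as boundary terms).
Substituting f(x) = 5*cos(π*x/2), the right-hand side is ∫_0^6 (5*cos(π*x/2)) v dx + v(6) − v(0).
Compatibility check (pure Neumann): taking v ≡ 1 ∈ V gives 0 = ∫_0^6 f dx + (1) − (1), i.e. ∫_0^6 f dx must equal u'(0) − u'(6) = 0. Indeed ∫_0^6 (5*cos(π*x/2)) dx = 0, so the data are compatible. The solution is then unique only up to an additive constant (fix it e.g. by requiring ∫_0^6 u dx = 0).


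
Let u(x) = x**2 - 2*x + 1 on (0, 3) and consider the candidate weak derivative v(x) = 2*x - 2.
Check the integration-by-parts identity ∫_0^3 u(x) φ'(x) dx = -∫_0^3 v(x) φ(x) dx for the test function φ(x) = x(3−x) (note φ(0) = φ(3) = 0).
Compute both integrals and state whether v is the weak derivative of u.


LHS = -9/2, RHS = -9/2. Yes, v = u' weakly.

u(x) = x**2 - 2*x + 1, classical derivative u'(x) = 2*x - 2.
φ(x) = x(3−x), so φ'(x) = 3 - 2*x.
Note φ(0) = φ(3) = 0, so the boundary term u·φ vanishes.
LHS = ∫_0^3 u(x) φ'(x) dx = ∫_0^3 (-2*x^3 + 7*x^2 - 8*x + 3) dx. Term by term:
  ∫_0^3 -2*x^3 dx = -81/2;  ∫_0^3 7*x^2 dx = 63;  ∫_0^3 -8*x dx = -36;
  ∫_0^3 3 dx = 9.
Sum: -81/2 + 63 − 36 + 9 = -9/2.
So LHS = -9/2.
∫_0^3 v(x) φ(x) dx = ∫_0^3 (-2*x^3 + 8*x^2 - 6*x) dx. Term by term:
  ∫_0^3 -2*x^3 dx = -81/2;  ∫_0^3 8*x^2 dx = 72;  ∫_0^3 -6*x dx = -27.
Sum: -81/2 + 72 − 27 = 9/2.
So RHS = -∫_0^3 v(x) φ(x) dx = -9/2.
LHS = RHS, so the identity holds for this test φ.
Moreover u is smooth here and v(x) = u'(x) = 2*x - 2 pointwise, so the identity holds for every test function. Hence v is the weak derivative of u.


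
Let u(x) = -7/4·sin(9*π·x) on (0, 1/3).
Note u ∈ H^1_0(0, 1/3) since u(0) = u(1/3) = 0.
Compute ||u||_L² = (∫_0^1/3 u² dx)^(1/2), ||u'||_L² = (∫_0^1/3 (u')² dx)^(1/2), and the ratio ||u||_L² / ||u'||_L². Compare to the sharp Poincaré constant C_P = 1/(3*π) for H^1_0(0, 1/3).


||u||_L² / ||u'||_L² = 1/(9*π) < C_P = 1/(3*π).

u(x) = -7/4·sin(9*π·x), so u'(x) = -63*π*cos(9*π*x)/4.
Writing u(x) = A·sin(kπx/L) with A = -7/4 and k = 3, use ∫_0^L sin²(kπx/L) dx = L/2 and ∫_0^L cos²(kπx/L) dx = L/2.
u² = 49/16·sin²(9*π·x) and (u')² = 3969*π^2/16·cos²(9*π·x), and each of sin², cos² integrates to L/2 = 1/6 over (0, 1/3).
∫_0^1/3 u² dx = 49/96, so ||u||_L² = 7*sqrt(6)/24.
∫_0^1/3 (u')² dx = 1323*π^2/32, so ||u'||_L² = 21*sqrt(6)*π/8.
Ratio ||u||_L² / ||u'||_L² = 1/(9*π).
Sharp Poincaré constant on H^1_0(0, 1/3) is C_P = L/π = 1/(3*π), achieved by sin(3*π·x).
This is the k = 3 harmonic; the ratio L/(kπ) is strictly less than C_P = L/π, consistent with the sharp inequality ||u||_L² ≤ C_P ||u'||_L².


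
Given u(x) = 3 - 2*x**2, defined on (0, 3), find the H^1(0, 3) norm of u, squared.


||u||_{H^1}^2 = 1287/5

The H^1 norm (squared) on an interval (0, L) is
  ||u||_{H^1}^2 = ∫_0^L u(x)^2 dx + ∫_0^L u'(x)^2 dx.
Compute u'(x) = -4*x.
Then u(x)^2 = 4*x**4 - 12*x**2 + 9 and u'(x)^2 = 16*x**2.
Integrate each monomial from 0 to 3 using ∫_0^3 c·x^n dx = c·3^(n+1)/(n+1):
  ∫_0^3 u(x)^2 dx = ∫_0^3 (4*x^4 - 12*x^2 + 9) dx. Term by term:
    ∫_0^3 4*x^4 dx = 972/5;  ∫_0^3 -12*x^2 dx = -108;  ∫_0^3 9 dx = 27.
  Sum: 972/5 − 108 + 27 = 567/5.
  ∫_0^3 u'(x)^2 dx = ∫_0^3 (16*x^2) dx. Term by term:
    ∫_0^3 16*x^2 dx = 144.
Adding: ||u||_{H^1}^2 = 567/5 + 144 = 1287/5.


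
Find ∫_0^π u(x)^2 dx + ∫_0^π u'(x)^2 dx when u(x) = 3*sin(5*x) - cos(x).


||u||_{H^1(0,π)}^2 = 118*π

u'(x) = sin(x) + 15*cos(5*x).
Expand u² and (u')² and integrate term by term on (0, π), using: for integers n ≥ 1, ∫_0^π sin²(nx) dx = ∫_0^π cos²(nx) dx = π/2; for n ≠ n', ∫_0^π sin(nx)sin(n'x) dx = ∫_0^π cos(nx)cos(n'x) dx = 0; and by product-to-sum, ∫_0^π sin(nx)cos(n'x) dx = ½∫_0^π [sin((n+n')x) + sin((n−n')x)] dx, which is 0 when n+n' is even and 2n/(n²−n'²) when n+n' is odd (it need not vanish on (0, π)).
  u² squared terms: (-1)²·∫cos(x)² dx = 1·π/2 = π/2;  (3)²·∫sin(5x)² dx = 9·π/2 = 9*π/2.
  u² cross terms: 2·(-1)·(3)·∫cos(x)·sin(5x) dx = -6·(0) = 0.
  So ∫_0^π u² dx = π/2 + 9*π/2 + 0 = 5*π.
  (u')² squared terms: (15)²·∫cos(5x)² dx = 225·π/2 = 225*π/2;  (1)²·∫sin(x)² dx = 1·π/2 = π/2.
  (u')² cross terms: 2·(15)·(1)·∫cos(5x)·sin(x) dx = 30·(0) = 0.
  So ∫_0^π (u')² dx = 225*π/2 + π/2 + 0 = 113*π.
||u||_{H^1}^2 = (5*π) + (113*π) = 118*π.


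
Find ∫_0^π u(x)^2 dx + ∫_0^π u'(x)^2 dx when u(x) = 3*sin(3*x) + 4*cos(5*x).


||u||_{H^1(0,π)}^2 = 253*π

u'(x) = -20*sin(5*x) + 9*cos(3*x).
Expand u² and (u')² and integrate term by term on (0, π), using: for integers n ≥ 1, ∫_0^π sin²(nx) dx = ∫_0^π cos²(nx) dx = π/2; for n ≠ n', ∫_0^π sin(nx)sin(n'x) dx = ∫_0^π cos(nx)cos(n'x) dx = 0; and by product-to-sum, ∫_0^π sin(nx)cos(n'x) dx = ½∫_0^π [sin((n+n')x) + sin((n−n')x)] dx, which is 0 when n+n' is even and 2n/(n²−n'²) when n+n' is odd (it need not vanish on (0, π)).
  u² squared terms: (3)²·∫sin(3x)² dx = 9·π/2 = 9*π/2;  (4)²·∫cos(5x)² dx = 16·π/2 = 8*π.
  u² cross terms: 2·(3)·(4)·∫sin(3x)·cos(5x) dx = 24·(0) = 0.
  So ∫_0^π u² dx = 9*π/2 + 8*π + 0 = 25*π/2.
  (u')² squared terms: (-20)²·∫sin(5x)² dx = 400·π/2 = 200*π;  (9)²·∫cos(3x)² dx = 81·π/2 = 81*π/2.
  (u')² cross terms: 2·(-20)·(9)·∫sin(5x)·cos(3x) dx = -360·(0) = 0.
  So ∫_0^π (u')² dx = 200*π + 81*π/2 + 0 = 481*π/2.
||u||_{H^1}^2 = (25*π/2) + (481*π/2) = 253*π.


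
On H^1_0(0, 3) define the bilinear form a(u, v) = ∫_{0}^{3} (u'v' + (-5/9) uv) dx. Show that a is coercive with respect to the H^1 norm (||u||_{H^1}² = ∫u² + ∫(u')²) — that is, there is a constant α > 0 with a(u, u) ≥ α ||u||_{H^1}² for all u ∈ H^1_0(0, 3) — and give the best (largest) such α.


α = (-5 + π^2)/(9 + π^2)

Coercivity of a(·,·) on H^1_0(0, 3) means a(u, u) ≥ α ||u||_{H^1}² for every u ∈ H^1_0.
The interval has length L = 3, and Poincaré/coercivity depend only on L. Here a(u, u) = ∫(u')² + (-5/9)·∫u².
Here c = -5/9 < 0 with |c| < (π/L)² = π^2/9, so coercivity still holds. The condition a(u,u) ≥ α||u||_{H^1}² reads (1−α)∫(u')² ≥ (α−c)∫u². Any admissible α is ≤ 1 (rapidly oscillating u have ∫u²/∫(u')² → 0), and α = 1 would force 0 ≥ (1−c)∫u², impossible since c < 1; so 1−α > 0. By the sharp Poincaré inequality on H^1_0 of an interval of length L, ∫(u')² ≥ (π/L)²∫u² with equality for the first sine mode sin(π(x−x₀)/L) (x₀ the left endpoint), so the inequality holds for all u iff (1−α)(π/L)² ≥ α − c, i.e. α ≤ ((π/L)² + c)/((π/L)² + 1) = (1 + c(L/π)²)/(1 + (L/π)²). (Direct route, valid since c ≤ 0: Poincaré gives c∫u² ≥ c(L/π)²∫(u')², so a(u,u) ≥ (1 + c(L/π)²)∫(u')², while ||u||_{H^1}² ≤ (1 + (L/π)²)∫(u')²; dividing yields the same α.) With (π/L)² = π^2/9 and c = -5/9, the largest admissible constant is α = ((π/L)² + c)/((π/L)² + 1).
Simplifying, α = (-5 + π^2)/(9 + π^2).


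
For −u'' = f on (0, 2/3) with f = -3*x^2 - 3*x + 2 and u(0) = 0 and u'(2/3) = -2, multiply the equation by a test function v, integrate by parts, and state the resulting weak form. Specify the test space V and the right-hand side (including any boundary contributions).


V = {v ∈ H^1(0, 2/3) : v(0) = 0} (test functions vanish at x = 0 where u is specified); weak form: ∫_0^2/3 u'v' dx = ∫_0^2/3 (-3*x^2 - 3*x + 2) v dx − 2·v(2/3) for all v ∈ V.

Multiply both sides by a test function v and integrate from 0 to 2/3:
  ∫_0^2/3 −u''(x) v(x) dx = ∫_0^2/3 f(x) v(x) dx.
Integrate the LHS by parts once:
  ∫_0^2/3 −u'' v dx = −[u'(x) v(x)]_0^2/3 + ∫_0^2/3 u'(x) v'(x) dx.
Thus ∫_0^2/3 u'(x) v'(x) dx = ∫_0^2/3 f(x) v(x) dx + [u'(x) v(x)]_0^2/3.
Choose V so that boundary terms are either known or forced to vanish.
Mixed BC: u(0) = 0 (Dirichlet) and u'(2/3) = -2 (Neumann). Define V = {v ∈ H^1(0, 2/3) : v(0) = 0}. Then [u' v]_0^2/3 = u'(2/3)·v(2/3) − u'(0)·0 = − 2·v(2/3).
Weak formulation: find u (satisfying any essential BC) such that ∫_0^2/3 u'(x) v'(x) dx = ∫_0^2/3 f v dx − 2·v(2/3) for all v ∈ V (Dirichlet at 0 absorbed into V; Neumann datum at x = 2/3 contributes the boundary term).
Substituting f(x) = -3*x^2 - 3*x + 2, the right-hand side is ∫_0^2/3 (-3*x^2 - 3*x + 2) v dx − 2·v(2/3).


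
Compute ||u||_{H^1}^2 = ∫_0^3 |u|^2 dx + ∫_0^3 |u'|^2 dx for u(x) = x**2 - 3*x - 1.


||u||_{H^1}^2 = 291/10

The H^1 norm (squared) on an interval (0, L) is
  ||u||_{H^1}^2 = ∫_0^L u(x)^2 dx + ∫_0^L u'(x)^2 dx.
Compute u'(x) = 2*x - 3.
Then u(x)^2 = x**4 - 6*x**3 + 7*x**2 + 6*x + 1 and u'(x)^2 = 4*x**2 - 12*x + 9.
Integrate each monomial from 0 to 3 using ∫_0^3 c·x^n dx = c·3^(n+1)/(n+1):
  ∫_0^3 u(x)^2 dx = ∫_0^3 (x^4 - 6*x^3 + 7*x^2 + 6*x + 1) dx. Term by term:
    ∫_0^3 x^4 dx = 243/5;  ∫_0^3 -6*x^3 dx = -243/2;  ∫_0^3 7*x^2 dx = 63;
    ∫_0^3 6*x dx = 27;  ∫_0^3 1 dx = 3.
  Sum: 243/5 − 243/2 + 63 + 27 + 3 = 201/10.
  ∫_0^3 u'(x)^2 dx = ∫_0^3 (4*x^2 - 12*x + 9) dx. Term by term:
    ∫_0^3 4*x^2 dx = 36;  ∫_0^3 -12*x dx = -54;  ∫_0^3 9 dx = 27.
  Sum: 36 − 54 + 27 = 9.
Adding: ||u||_{H^1}^2 = 201/10 + 9 = 291/10.


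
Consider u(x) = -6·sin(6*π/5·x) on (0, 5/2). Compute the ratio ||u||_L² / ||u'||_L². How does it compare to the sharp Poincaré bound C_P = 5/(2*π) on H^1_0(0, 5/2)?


||u||_L² / ||u'||_L² = 5/(6*π) < C_P = 5/(2*π).

u(x) = -6·sin(6*π/5·x), so u'(x) = -36*π*cos(6*π*x/5)/5.
Writing u(x) = A·sin(kπx/L) with A = -6 and k = 3, use ∫_0^L sin²(kπx/L) dx = L/2 and ∫_0^L cos²(kπx/L) dx = L/2.
u² = 36·sin²(6*π/5·x) and (u')² = 1296*π^2/25·cos²(6*π/5·x), and each of sin², cos² integrates to L/2 = 5/4 over (0, 5/2).
∫_0^5/2 u² dx = 45, so ||u||_L² = 3*sqrt(5).
∫_0^5/2 (u')² dx = 324*π^2/5, so ||u'||_L² = 18*sqrt(5)*π/5.
Ratio ||u||_L² / ||u'||_L² = 5/(6*π).
Sharp Poincaré constant on H^1_0(0, 5/2) is C_P = L/π = 5/(2*π), achieved by sin(2*π/5·x).
This is the k = 3 harmonic; the ratio L/(kπ) is strictly less than C_P = L/π, consistent with the sharp inequality ||u||_L² ≤ C_P ||u'||_L².


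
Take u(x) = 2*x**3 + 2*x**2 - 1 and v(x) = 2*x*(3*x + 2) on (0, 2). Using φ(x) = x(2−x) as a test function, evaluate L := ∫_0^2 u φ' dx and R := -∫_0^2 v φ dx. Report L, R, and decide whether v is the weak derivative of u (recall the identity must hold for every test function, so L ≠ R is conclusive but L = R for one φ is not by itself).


LHS = -224/15, RHS = -224/15. Yes, v = u' weakly.

u(x) = 2*x**3 + 2*x**2 - 1, classical derivative u'(x) = 6*x**2 + 4*x.
φ(x) = x(2−x), so φ'(x) = 2 - 2*x.
Note φ(0) = φ(2) = 0, so the boundary term u·φ vanishes.
LHS = ∫_0^2 u(x) φ'(x) dx = ∫_0^2 (-4*x^4 + 4*x^2 + 2*x - 2) dx. Term by term:
  ∫_0^2 -4*x^4 dx = -128/5;  ∫_0^2 4*x^2 dx = 32/3;  ∫_0^2 2*x dx = 4;
  ∫_0^2 -2 dx = -4.
Sum: -128/5 + 32/3 + 4 − 4 = -224/15.
So LHS = -224/15.
∫_0^2 v(x) φ(x) dx = ∫_0^2 (-6*x^4 + 8*x^3 + 8*x^2) dx. Term by term:
  ∫_0^2 -6*x^4 dx = -192/5;  ∫_0^2 8*x^3 dx = 32;  ∫_0^2 8*x^2 dx = 64/3.
Sum: -192/5 + 32 + 64/3 = 224/15.
So RHS = -∫_0^2 v(x) φ(x) dx = -224/15.
LHS = RHS, so the identity holds for this test φ.
Moreover u is smooth here and v(x) = u'(x) = 6*x**2 + 4*x pointwise, so the identity holds for every test function. Hence v is the weak derivative of u.


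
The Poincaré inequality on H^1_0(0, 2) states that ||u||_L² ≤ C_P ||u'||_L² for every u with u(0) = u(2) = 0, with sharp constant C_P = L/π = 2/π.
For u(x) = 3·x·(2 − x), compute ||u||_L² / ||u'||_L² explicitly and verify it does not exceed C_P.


||u||_L² / ||u'||_L² = sqrt(10)/5 < C_P = 2/π.

u(x) = 3·x·(2 − x), so u'(x) = 6 - 6*x.
u(x) = 3·x·(2 − x) vanishes at x = 0 and x = 2, so u ∈ H^1_0(0, 2). Differentiate via the product rule and integrate the resulting polynomials term by term.
  ∫_0^2 u² dx = ∫_0^2 (9*x^4 - 36*x^3 + 36*x^2) dx. Term by term:
    ∫_0^2 9*x^4 dx = 288/5;  ∫_0^2 -36*x^3 dx = -144;  ∫_0^2 36*x^2 dx = 96.
  Sum: 288/5 − 144 + 96 = 48/5.
  ∫_0^2 (u')² dx = ∫_0^2 (36*x^2 - 72*x + 36) dx. Term by term:
    ∫_0^2 36*x^2 dx = 96;  ∫_0^2 -72*x dx = -144;  ∫_0^2 36 dx = 72.
  Sum: 96 − 144 + 72 = 24.
∫_0^2 u² dx = 48/5, so ||u||_L² = 4*sqrt(15)/5.
∫_0^2 (u')² dx = 24, so ||u'||_L² = 2*sqrt(6).
Ratio ||u||_L² / ||u'||_L² = sqrt(10)/5.
Sharp Poincaré constant on H^1_0(0, 2) is C_P = L/π = 2/π, achieved by sin(π/2·x).
A polynomial bump cannot attain the sharp Poincaré constant (only the first sine eigenfunction does), so the ratio is strictly less than C_P, consistent with ||u||_L² ≤ C_P ||u'||_L².


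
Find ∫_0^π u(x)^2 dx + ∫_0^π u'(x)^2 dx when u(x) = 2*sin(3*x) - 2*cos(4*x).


||u||_{H^1(0,π)}^2 = 816/7 + 54*π

u'(x) = 8*sin(4*x) + 6*cos(3*x).
Expand u² and (u')² and integrate term by term on (0, π), using: for integers n ≥ 1, ∫_0^π sin²(nx) dx = ∫_0^π cos²(nx) dx = π/2; for n ≠ n', ∫_0^π sin(nx)sin(n'x) dx = ∫_0^π cos(nx)cos(n'x) dx = 0; and by product-to-sum, ∫_0^π sin(nx)cos(n'x) dx = ½∫_0^π [sin((n+n')x) + sin((n−n')x)] dx, which is 0 when n+n' is even and 2n/(n²−n'²) when n+n' is odd (it need not vanish on (0, π)).
  u² squared terms: (-2)²·∫cos(4x)² dx = 4·π/2 = 2*π;  (2)²·∫sin(3x)² dx = 4·π/2 = 2*π.
  u² cross terms: 2·(-2)·(2)·∫cos(4x)·sin(3x) dx = -8·(-6/7) = 48/7.
  So ∫_0^π u² dx = 2*π + 2*π + 48/7 = 48/7 + 4*π.
  (u')² squared terms: (6)²·∫cos(3x)² dx = 36·π/2 = 18*π;  (8)²·∫sin(4x)² dx = 64·π/2 = 32*π.
  (u')² cross terms: 2·(6)·(8)·∫cos(3x)·sin(4x) dx = 96·(8/7) = 768/7.
  So ∫_0^π (u')² dx = 18*π + 32*π + 768/7 = 768/7 + 50*π.
||u||_{H^1}^2 = (48/7 + 4*π) + (768/7 + 50*π) = 816/7 + 54*π.


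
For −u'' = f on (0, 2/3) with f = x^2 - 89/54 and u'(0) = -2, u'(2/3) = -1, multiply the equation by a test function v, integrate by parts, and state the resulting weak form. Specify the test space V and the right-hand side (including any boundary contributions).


V = H^1(0, 2/3) (v unrestricted at boundary; u is determined up to an additive constant); weak form: ∫_0^2/3 u'v' dx = ∫_0^2/3 (x^2 - 89/54) v dx − v(2/3) + 2·v(0) for all v ∈ V.

Multiply both sides by a test function v and integrate from 0 to 2/3:
  ∫_0^2/3 −u''(x) v(x) dx = ∫_0^2/3 f(x) v(x) dx.
Integrate the LHS by parts once:
  ∫_0^2/3 −u'' v dx = −[u'(x) v(x)]_0^2/3 + ∫_0^2/3 u'(x) v'(x) dx.
Thus ∫_0^2/3 u'(x) v'(x) dx = ∫_0^2/3 f(x) v(x) dx + [u'(x) v(x)]_0^2/3.
Choose V so that boundary terms are either known or forced to vanish.
u has inhomogeneous Neumann u'(0) = -2, u'(2/3) = -1. [u' v]_0^2/3 = (-1)·v(2/3) − (-2)·v(0) = − v(2/3) + 2·v(0). Take V = H^1(0, 2/3); boundary term becomes part of RHS.
Weak formulation: find u (satisfying any essential BC) such that ∫_0^2/3 u'(x) v'(x) dx = ∫_0^2/3 f v dx − v(2/3) + 2·v(0) for all v ∈ V (Neumann data are natural BCs: they enter the RHS as boundary terms).
Substituting f(x) = x^2 - 89/54, the right-hand side is ∫_0^2/3 (x^2 - 89/54) v dx − v(2/3) + 2·v(0).
Compatibility check (pure Neumann): taking v ≡ 1 ∈ V gives 0 = ∫_0^2/3 f dx + (-1) − (-2), i.e. ∫_0^2/3 f dx must equal u'(0) − u'(2/3) = -1. Indeed ∫_0^2/3 (x^2 - 89/54) dx = -1, so the data are compatible. The solution is then unique only up to an additive constant (fix it e.g. by requiring ∫_0^2/3 u dx = 0).


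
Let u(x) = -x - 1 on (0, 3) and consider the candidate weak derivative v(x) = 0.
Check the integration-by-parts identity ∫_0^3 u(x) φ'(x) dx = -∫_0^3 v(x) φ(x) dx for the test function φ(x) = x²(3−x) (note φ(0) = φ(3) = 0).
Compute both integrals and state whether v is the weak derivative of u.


LHS = 27/4, RHS = 0. No, v is not the weak derivative of u.

u(x) = -x - 1, classical derivative u'(x) = -1.
φ(x) = x²(3−x), so φ'(x) = 3*x*(2 - x).
Note φ(0) = φ(3) = 0, so the boundary term u·φ vanishes.
LHS = ∫_0^3 u(x) φ'(x) dx = ∫_0^3 (3*x^3 - 3*x^2 - 6*x) dx. Term by term:
  ∫_0^3 3*x^3 dx = 243/4;  ∫_0^3 -3*x^2 dx = -27;  ∫_0^3 -6*x dx = -27.
Sum: 243/4 − 27 − 27 = 27/4.
So LHS = 27/4.
∫_0^3 v(x) φ(x) dx = ∫_0^3 (0) dx. Term by term:
  ∫_0^3 0 dx = 0.
So RHS = -∫_0^3 v(x) φ(x) dx = 0.
LHS − RHS = 27/4 ≠ 0, so the identity fails.
(For a valid weak derivative the identity must hold for EVERY test function, in particular this one. The failure shows v is NOT the weak derivative of u.)
Correct weak derivative would be u'(x) = -1.


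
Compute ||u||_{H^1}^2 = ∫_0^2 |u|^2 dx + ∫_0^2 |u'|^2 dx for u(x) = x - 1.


||u||_{H^1}^2 = 8/3

The H^1 norm (squared) on an interval (0, L) is
  ||u||_{H^1}^2 = ∫_0^L u(x)^2 dx + ∫_0^L u'(x)^2 dx.
Compute u'(x) = 1.
Then u(x)^2 = x**2 - 2*x + 1 and u'(x)^2 = 1.
Integrate each monomial from 0 to 2 using ∫_0^2 c·x^n dx = c·2^(n+1)/(n+1):
  ∫_0^2 u(x)^2 dx = ∫_0^2 (x^2 - 2*x + 1) dx. Term by term:
    ∫_0^2 x^2 dx = 8/3;  ∫_0^2 -2*x dx = -4;  ∫_0^2 1 dx = 2.
  Sum: 8/3 − 4 + 2 = 2/3.
  ∫_0^2 u'(x)^2 dx = ∫_0^2 (1) dx. Term by term:
    ∫_0^2 1 dx = 2.
Adding: ||u||_{H^1}^2 = 2/3 + 2 = 8/3.


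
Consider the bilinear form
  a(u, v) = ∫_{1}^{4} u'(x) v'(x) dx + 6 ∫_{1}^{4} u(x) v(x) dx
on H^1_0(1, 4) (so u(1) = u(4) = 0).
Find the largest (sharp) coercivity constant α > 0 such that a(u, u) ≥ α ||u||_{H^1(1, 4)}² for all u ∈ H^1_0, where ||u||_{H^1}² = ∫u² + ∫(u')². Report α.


α = 1

Coercivity of a(·,·) on H^1_0(1, 4) means a(u, u) ≥ α ||u||_{H^1}² for every u ∈ H^1_0.
The interval has length L = 3, and Poincaré/coercivity depend only on L. Here a(u, u) = ∫(u')² + (6)·∫u².
Here c = 6 ≥ 1, so a(u,u) = ∫(u')² + c∫u² ≥ ∫(u')² + ∫u² = ||u||_{H^1}², i.e. α = 1 works. No larger α is possible: a(u,u) ≥ α||u||_{H^1}² means (1−α)∫(u')² ≥ (α−c)∫u², and for the modes u_n = sin(nπ(x−x₀)/L) (x₀ the left endpoint) one has ∫u_n²/∫(u_n')² = (L/(nπ))² → 0, so a(u_n,u_n)/||u_n||_{H^1}² → 1. Hence the optimal constant is α = 1.
Therefore α = 1.


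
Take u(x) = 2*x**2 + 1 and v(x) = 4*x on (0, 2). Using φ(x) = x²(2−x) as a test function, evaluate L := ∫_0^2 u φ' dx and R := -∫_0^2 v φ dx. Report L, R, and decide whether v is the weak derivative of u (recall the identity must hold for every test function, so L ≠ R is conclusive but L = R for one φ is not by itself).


LHS = -32/5, RHS = -32/5. Yes, v = u' weakly.

u(x) = 2*x**2 + 1, classical derivative u'(x) = 4*x.
φ(x) = x²(2−x), so φ'(x) = x*(4 - 3*x).
Note φ(0) = φ(2) = 0, so the boundary term u·φ vanishes.
LHS = ∫_0^2 u(x) φ'(x) dx = ∫_0^2 (-6*x^4 + 8*x^3 - 3*x^2 + 4*x) dx. Term by term:
  ∫_0^2 -6*x^4 dx = -192/5;  ∫_0^2 8*x^3 dx = 32;  ∫_0^2 -3*x^2 dx = -8;
  ∫_0^2 4*x dx = 8.
Sum: -192/5 + 32 − 8 + 8 = -32/5.
So LHS = -32/5.
∫_0^2 v(x) φ(x) dx = ∫_0^2 (-4*x^4 + 8*x^3) dx. Term by term:
  ∫_0^2 -4*x^4 dx = -128/5;  ∫_0^2 8*x^3 dx = 32.
Sum: -128/5 + 32 = 32/5.
So RHS = -∫_0^2 v(x) φ(x) dx = -32/5.
LHS = RHS, so the identity holds for this test φ.
Moreover u is smooth here and v(x) = u'(x) = 4*x pointwise, so the identity holds for every test function. Hence v is the weak derivative of u.


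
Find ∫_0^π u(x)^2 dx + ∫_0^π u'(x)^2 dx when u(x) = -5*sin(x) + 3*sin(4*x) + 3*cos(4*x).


||u||_{H^1(0,π)}^2 = 68 + 178*π

u'(x) = -12*sin(4*x) - 5*cos(x) + 12*cos(4*x).
Expand u² and (u')² and integrate term by term on (0, π), using: for integers n ≥ 1, ∫_0^π sin²(nx) dx = ∫_0^π cos²(nx) dx = π/2; for n ≠ n', ∫_0^π sin(nx)sin(n'x) dx = ∫_0^π cos(nx)cos(n'x) dx = 0; and by product-to-sum, ∫_0^π sin(nx)cos(n'x) dx = ½∫_0^π [sin((n+n')x) + sin((n−n')x)] dx, which is 0 when n+n' is even and 2n/(n²−n'²) when n+n' is odd (it need not vanish on (0, π)).
  u² squared terms: (-5)²·∫sin(x)² dx = 25·π/2 = 25*π/2;  (3)²·∫cos(4x)² dx = 9·π/2 = 9*π/2;  (3)²·∫sin(4x)² dx = 9·π/2 = 9*π/2.
  u² cross terms: 2·(-5)·(3)·∫sin(x)·cos(4x) dx = -30·(-2/15) = 4;  2·(-5)·(3)·∫sin(x)·sin(4x) dx = -30·(0) = 0;  2·(3)·(3)·∫cos(4x)·sin(4x) dx = 18·(0) = 0.
  So ∫_0^π u² dx = 25*π/2 + 9*π/2 + 9*π/2 + 4 + 0 + 0 = 4 + 43*π/2.
  (u')² squared terms: (-12)²·∫sin(4x)² dx = 144·π/2 = 72*π;  (-5)²·∫cos(x)² dx = 25·π/2 = 25*π/2;  (12)²·∫cos(4x)² dx = 144·π/2 = 72*π.
  (u')² cross terms: 2·(-12)·(-5)·∫sin(4x)·cos(x) dx = 120·(8/15) = 64;  2·(-12)·(12)·∫sin(4x)·cos(4x) dx = -288·(0) = 0;  2·(-5)·(12)·∫cos(x)·cos(4x) dx = -120·(0) = 0.
  So ∫_0^π (u')² dx = 72*π + 25*π/2 + 72*π + 64 + 0 + 0 = 64 + 313*π/2.
||u||_{H^1}^2 = (4 + 43*π/2) + (64 + 313*π/2) = 68 + 178*π.


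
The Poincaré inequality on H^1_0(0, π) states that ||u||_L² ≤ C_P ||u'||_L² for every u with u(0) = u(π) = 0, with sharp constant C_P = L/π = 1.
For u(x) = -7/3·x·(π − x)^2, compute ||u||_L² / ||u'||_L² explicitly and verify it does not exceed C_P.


||u||_L² / ||u'||_L² = sqrt(14)*π/14 < C_P = 1.

u(x) = -7/3·x·(π − x)^2, so u'(x) = 7*(π - 3*x)*(x - π)/3.
u(x) = -7/3·x·(π − x)^2 vanishes at x = 0 and x = π, so u ∈ H^1_0(0, π). Differentiate via the product rule and integrate the resulting polynomials term by term.
  ∫_0^π u² dx = ∫_0^π (49*x^6/9 - 196*π*x^5/9 + 98*π^2*x^4/3 - 196*π^3*x^3/9 + 49*π^4*x^2/9) dx. Term by term:
    ∫_0^π 49*x^6/9 dx = 7*π^7/9;  ∫_0^π -196*π*x^5/9 dx = -98*π^7/27;  ∫_0^π 98*π^2*x^4/3 dx = 98*π^7/15;
    ∫_0^π -196*π^3*x^3/9 dx = -49*π^7/9;  ∫_0^π 49*π^4*x^2/9 dx = 49*π^7/27.
  Sum: 7*π^7/9 − 98*π^7/27 + 98*π^7/15 − 49*π^7/9 + 49*π^7/27 = 7*π^7/135.
  ∫_0^π (u')² dx = ∫_0^π (49*x^4 - 392*π*x^3/3 + 1078*π^2*x^2/9 - 392*π^3*x/9 + 49*π^4/9) dx. Term by term:
    ∫_0^π 49*x^4 dx = 49*π^5/5;  ∫_0^π -392*π*x^3/3 dx = -98*π^5/3;  ∫_0^π 1078*π^2*x^2/9 dx = 1078*π^5/27;
    ∫_0^π -392*π^3*x/9 dx = -196*π^5/9;  ∫_0^π 49*π^4/9 dx = 49*π^5/9.
  Sum: 49*π^5/5 − 98*π^5/3 + 1078*π^5/27 − 196*π^5/9 + 49*π^5/9 = 98*π^5/135.
∫_0^π u² dx = 7*π^7/135, so ||u||_L² = sqrt(105)*π^(7/2)/45.
∫_0^π (u')² dx = 98*π^5/135, so ||u'||_L² = 7*sqrt(30)*π^(5/2)/45.
Ratio ||u||_L² / ||u'||_L² = sqrt(14)*π/14.
Sharp Poincaré constant on H^1_0(0, π) is C_P = L/π = 1, achieved by sin(x).
A polynomial bump cannot attain the sharp Poincaré constant (only the first sine eigenfunction does), so the ratio is strictly less than C_P, consistent with ||u||_L² ≤ C_P ||u'||_L².


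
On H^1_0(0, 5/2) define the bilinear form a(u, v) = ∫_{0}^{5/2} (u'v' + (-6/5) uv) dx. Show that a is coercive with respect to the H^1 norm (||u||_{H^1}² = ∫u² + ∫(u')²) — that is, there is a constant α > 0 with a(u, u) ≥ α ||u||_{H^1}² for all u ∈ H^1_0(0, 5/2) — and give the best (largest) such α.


α = 2*(-15 + 2*π^2)/(25 + 4*π^2)

Coercivity of a(·,·) on H^1_0(0, 5/2) means a(u, u) ≥ α ||u||_{H^1}² for every u ∈ H^1_0.
The interval has length L = 5/2, and Poincaré/coercivity depend only on L. Here a(u, u) = ∫(u')² + (-6/5)·∫u².
Here c = -6/5 < 0 with |c| < (π/L)² = 4*π^2/25, so coercivity still holds. The condition a(u,u) ≥ α||u||_{H^1}² reads (1−α)∫(u')² ≥ (α−c)∫u². Any admissible α is ≤ 1 (rapidly oscillating u have ∫u²/∫(u')² → 0), and α = 1 would force 0 ≥ (1−c)∫u², impossible since c < 1; so 1−α > 0. By the sharp Poincaré inequality on H^1_0 of an interval of length L, ∫(u')² ≥ (π/L)²∫u² with equality for the first sine mode sin(π(x−x₀)/L) (x₀ the left endpoint), so the inequality holds for all u iff (1−α)(π/L)² ≥ α − c, i.e. α ≤ ((π/L)² + c)/((π/L)² + 1) = (1 + c(L/π)²)/(1 + (L/π)²). (Direct route, valid since c ≤ 0: Poincaré gives c∫u² ≥ c(L/π)²∫(u')², so a(u,u) ≥ (1 + c(L/π)²)∫(u')², while ||u||_{H^1}² ≤ (1 + (L/π)²)∫(u')²; dividing yields the same α.) With (π/L)² = 4*π^2/25 and c = -6/5, the largest admissible constant is α = ((π/L)² + c)/((π/L)² + 1).
Simplifying, α = 2*(-15 + 2*π^2)/(25 + 4*π^2).


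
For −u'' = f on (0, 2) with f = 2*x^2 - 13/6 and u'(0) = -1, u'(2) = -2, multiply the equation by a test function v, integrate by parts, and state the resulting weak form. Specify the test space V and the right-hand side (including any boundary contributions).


V = H^1(0, 2) (v unrestricted at boundary; u is determined up to an additive constant); weak form: ∫_0^2 u'v' dx = ∫_0^2 (2*x^2 - 13/6) v dx − 2·v(2) + v(0) for all v ∈ V.

Multiply both sides by a test function v and integrate from 0 to 2:
  ∫_0^2 −u''(x) v(x) dx = ∫_0^2 f(x) v(x) dx.
Integrate the LHS by parts once:
  ∫_0^2 −u'' v dx = −[u'(x) v(x)]_0^2 + ∫_0^2 u'(x) v'(x) dx.
Thus ∫_0^2 u'(x) v'(x) dx = ∫_0^2 f(x) v(x) dx + [u'(x) v(x)]_0^2.
Choose V so that boundary terms are either known or forced to vanish.
u has inhomogeneous Neumann u'(0) = -1, u'(2) = -2. [u' v]_0^2 = (-2)·v(2) − (-1)·v(0) = − 2·v(2) + v(0). Take V = H^1(0, 2); boundary term becomes part of RHS.
Weak formulation: find u (satisfying any essential BC) such that ∫_0^2 u'(x) v'(x) dx = ∫_0^2 f v dx − 2·v(2) + v(0) for all v ∈ V (Neumann data are natural BCs: they enter the RHS as boundary terms).
Substituting f(x) = 2*x^2 - 13/6, the right-hand side is ∫_0^2 (2*x^2 - 13/6) v dx − 2·v(2) + v(0).
Compatibility check (pure Neumann): taking v ≡ 1 ∈ V gives 0 = ∫_0^2 f dx + (-2) − (-1), i.e. ∫_0^2 f dx must equal u'(0) − u'(2) = 1. Indeed ∫_0^2 (2*x^2 - 13/6) dx = 1, so the data are compatible. The solution is then unique only up to an additive constant (fix it e.g. by requiring ∫_0^2 u dx = 0).


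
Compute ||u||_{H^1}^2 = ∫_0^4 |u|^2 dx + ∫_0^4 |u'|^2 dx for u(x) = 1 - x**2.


||u||_{H^1}^2 = 3772/15

The H^1 norm (squared) on an interval (0, L) is
  ||u||_{H^1}^2 = ∫_0^L u(x)^2 dx + ∫_0^L u'(x)^2 dx.
Compute u'(x) = -2*x.
Then u(x)^2 = x**4 - 2*x**2 + 1 and u'(x)^2 = 4*x**2.
Integrate each monomial from 0 to 4 using ∫_0^4 c·x^n dx = c·4^(n+1)/(n+1):
  ∫_0^4 u(x)^2 dx = ∫_0^4 (x^4 - 2*x^2 + 1) dx. Term by term:
    ∫_0^4 x^4 dx = 1024/5;  ∫_0^4 -2*x^2 dx = -128/3;  ∫_0^4 1 dx = 4.
  Sum: 1024/5 − 128/3 + 4 = 2492/15.
  ∫_0^4 u'(x)^2 dx = ∫_0^4 (4*x^2) dx. Term by term:
    ∫_0^4 4*x^2 dx = 256/3.
Adding: ||u||_{H^1}^2 = 2492/15 + 256/3 = 3772/15.


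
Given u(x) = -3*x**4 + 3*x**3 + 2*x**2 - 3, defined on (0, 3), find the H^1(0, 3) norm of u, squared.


||u||_{H^1}^2 = 3595743/140

The H^1 norm (squared) on an interval (0, L) is
  ||u||_{H^1}^2 = ∫_0^L u(x)^2 dx + ∫_0^L u'(x)^2 dx.
Compute u'(x) = -12*x**3 + 9*x**2 + 4*x.
Then u(x)^2 = 9*x**8 - 18*x**7 - 3*x**6 + 12*x**5 + 22*x**4 - 18*x**3 - 12*x**2 + 9 and u'(x)^2 = 144*x**6 - 216*x**5 - 15*x**4 + 72*x**3 + 16*x**2.
Integrate each monomial from 0 to 3 using ∫_0^3 c·x^n dx = c·3^(n+1)/(n+1):
  ∫_0^3 u(x)^2 dx = ∫_0^3 (9*x^8 - 18*x^7 - 3*x^6 + 12*x^5 + 22*x^4 - 18*x^3 - 12*x^2 + 9) dx. Term by term:
    ∫_0^3 9*x^8 dx = 19683;  ∫_0^3 -18*x^7 dx = -59049/4;  ∫_0^3 -3*x^6 dx = -6561/7;
    ∫_0^3 12*x^5 dx = 1458;  ∫_0^3 22*x^4 dx = 5346/5;  ∫_0^3 -18*x^3 dx = -729/2;
    ∫_0^3 -12*x^2 dx = -108;  ∫_0^3 9 dx = 27.
  Sum: 19683 − 59049/4 − 6561/7 + 1458 + 5346/5 − 729/2 − 108 + 27 = 849123/140.
  ∫_0^3 u'(x)^2 dx = ∫_0^3 (144*x^6 - 216*x^5 - 15*x^4 + 72*x^3 + 16*x^2) dx. Term by term:
    ∫_0^3 144*x^6 dx = 314928/7;  ∫_0^3 -216*x^5 dx = -26244;  ∫_0^3 -15*x^4 dx = -729;
    ∫_0^3 72*x^3 dx = 1458;  ∫_0^3 16*x^2 dx = 144.
  Sum: 314928/7 − 26244 − 729 + 1458 + 144 = 137331/7.
Adding: ||u||_{H^1}^2 = 849123/140 + 137331/7 = 3595743/140.


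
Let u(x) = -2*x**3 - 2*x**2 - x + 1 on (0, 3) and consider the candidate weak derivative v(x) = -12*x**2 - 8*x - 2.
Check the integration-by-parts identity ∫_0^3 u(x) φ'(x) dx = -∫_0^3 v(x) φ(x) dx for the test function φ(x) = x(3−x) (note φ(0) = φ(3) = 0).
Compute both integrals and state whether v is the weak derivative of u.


LHS = 522/5, RHS = 1044/5. No, v is not the weak derivative of u.

u(x) = -2*x**3 - 2*x**2 - x + 1, classical derivative u'(x) = -6*x**2 - 4*x - 1.
φ(x) = x(3−x), so φ'(x) = 3 - 2*x.
Note φ(0) = φ(3) = 0, so the boundary term u·φ vanishes.
LHS = ∫_0^3 u(x) φ'(x) dx = ∫_0^3 (4*x^4 - 2*x^3 - 4*x^2 - 5*x + 3) dx. Term by term:
  ∫_0^3 4*x^4 dx = 972/5;  ∫_0^3 -2*x^3 dx = -81/2;  ∫_0^3 -4*x^2 dx = -36;
  ∫_0^3 -5*x dx = -45/2;  ∫_0^3 3 dx = 9.
Sum: 972/5 − 81/2 − 36 − 45/2 + 9 = 522/5.
So LHS = 522/5.
∫_0^3 v(x) φ(x) dx = ∫_0^3 (12*x^4 - 28*x^3 - 22*x^2 - 6*x) dx. Term by term:
  ∫_0^3 12*x^4 dx = 2916/5;  ∫_0^3 -28*x^3 dx = -567;  ∫_0^3 -22*x^2 dx = -198;
  ∫_0^3 -6*x dx = -27.
Sum: 2916/5 − 567 − 198 − 27 = -1044/5.
So RHS = -∫_0^3 v(x) φ(x) dx = 1044/5.
LHS − RHS = -522/5 ≠ 0, so the identity fails.
(For a valid weak derivative the identity must hold for EVERY test function, in particular this one. The failure shows v is NOT the weak derivative of u.)
Correct weak derivative would be u'(x) = -6*x**2 - 4*x - 1.


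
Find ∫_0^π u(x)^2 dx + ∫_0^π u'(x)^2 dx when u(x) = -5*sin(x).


||u||_{H^1(0,π)}^2 = 25*π

u'(x) = -5*cos(x).
Expand u² and (u')² and integrate term by term on (0, π), using: for integers n ≥ 1, ∫_0^π sin²(nx) dx = ∫_0^π cos²(nx) dx = π/2; for n ≠ n', ∫_0^π sin(nx)sin(n'x) dx = ∫_0^π cos(nx)cos(n'x) dx = 0; and by product-to-sum, ∫_0^π sin(nx)cos(n'x) dx = ½∫_0^π [sin((n+n')x) + sin((n−n')x)] dx, which is 0 when n+n' is even and 2n/(n²−n'²) when n+n' is odd (it need not vanish on (0, π)).
  u² squared terms: (-5)²·∫sin(x)² dx = 25·π/2 = 25*π/2.
  So ∫_0^π u² dx = 25*π/2.
  (u')² squared terms: (-5)²·∫cos(x)² dx = 25·π/2 = 25*π/2.
  So ∫_0^π (u')² dx = 25*π/2.
||u||_{H^1}^2 = (25*π/2) + (25*π/2) = 25*π.


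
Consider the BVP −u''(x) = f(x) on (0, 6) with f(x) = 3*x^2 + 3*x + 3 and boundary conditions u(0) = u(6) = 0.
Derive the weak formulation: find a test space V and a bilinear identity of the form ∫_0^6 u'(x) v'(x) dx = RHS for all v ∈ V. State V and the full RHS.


V = H^1_0(0, 6) (so v(0) = v(6) = 0); weak form: ∫_0^6 u'v' dx = ∫_0^6 (3*x^2 + 3*x + 3) v dx for all v ∈ V.

Multiply both sides by a test function v and integrate from 0 to 6:
  ∫_0^6 −u''(x) v(x) dx = ∫_0^6 f(x) v(x) dx.
Integrate the LHS by parts once:
  ∫_0^6 −u'' v dx = −[u'(x) v(x)]_0^6 + ∫_0^6 u'(x) v'(x) dx.
Thus ∫_0^6 u'(x) v'(x) dx = ∫_0^6 f(x) v(x) dx + [u'(x) v(x)]_0^6.
Choose V so that boundary terms are either known or forced to vanish.
u is Dirichlet: u(0) = u(6) = 0. Let V = H^1_0(0, 6); then v(0) = v(6) = 0, and [u' v]_0^6 = 0.
Weak formulation: find u (satisfying any essential BC) such that ∫_0^6 u'(x) v'(x) dx = ∫_0^6 f v dx for all v ∈ V.
Substituting f(x) = 3*x^2 + 3*x + 3, the right-hand side is ∫_0^6 (3*x^2 + 3*x + 3) v dx.


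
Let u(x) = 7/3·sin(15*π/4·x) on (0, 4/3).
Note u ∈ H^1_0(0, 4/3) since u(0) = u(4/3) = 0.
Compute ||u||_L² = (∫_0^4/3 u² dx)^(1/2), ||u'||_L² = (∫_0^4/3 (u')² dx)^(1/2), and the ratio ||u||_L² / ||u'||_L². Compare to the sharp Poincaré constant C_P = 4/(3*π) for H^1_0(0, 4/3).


||u||_L² / ||u'||_L² = 4/(15*π) < C_P = 4/(3*π).

u(x) = 7/3·sin(15*π/4·x), so u'(x) = 35*π*cos(15*π*x/4)/4.
Writing u(x) = A·sin(kπx/L) with A = 7/3 and k = 5, use ∫_0^L sin²(kπx/L) dx = L/2 and ∫_0^L cos²(kπx/L) dx = L/2.
u² = 49/9·sin²(15*π/4·x) and (u')² = 1225*π^2/16·cos²(15*π/4·x), and each of sin², cos² integrates to L/2 = 2/3 over (0, 4/3).
∫_0^4/3 u² dx = 98/27, so ||u||_L² = 7*sqrt(6)/9.
∫_0^4/3 (u')² dx = 1225*π^2/24, so ||u'||_L² = 35*sqrt(6)*π/12.
Ratio ||u||_L² / ||u'||_L² = 4/(15*π).
Sharp Poincaré constant on H^1_0(0, 4/3) is C_P = L/π = 4/(3*π), achieved by sin(3*π/4·x).
This is the k = 5 harmonic; the ratio L/(kπ) is strictly less than C_P = L/π, consistent with the sharp inequality ||u||_L² ≤ C_P ||u'||_L².


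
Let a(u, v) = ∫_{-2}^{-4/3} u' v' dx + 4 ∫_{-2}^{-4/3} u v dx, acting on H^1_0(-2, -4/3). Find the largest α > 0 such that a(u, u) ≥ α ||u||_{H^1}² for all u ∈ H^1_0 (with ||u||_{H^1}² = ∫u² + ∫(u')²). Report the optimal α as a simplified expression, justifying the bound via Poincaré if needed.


α = 1

Coercivity of a(·,·) on H^1_0(-2, -4/3) means a(u, u) ≥ α ||u||_{H^1}² for every u ∈ H^1_0.
The interval has length L = 2/3, and Poincaré/coercivity depend only on L. Here a(u, u) = ∫(u')² + (4)·∫u².
Here c = 4 ≥ 1, so a(u,u) = ∫(u')² + c∫u² ≥ ∫(u')² + ∫u² = ||u||_{H^1}², i.e. α = 1 works. No larger α is possible: a(u,u) ≥ α||u||_{H^1}² means (1−α)∫(u')² ≥ (α−c)∫u², and for the modes u_n = sin(nπ(x−x₀)/L) (x₀ the left endpoint) one has ∫u_n²/∫(u_n')² = (L/(nπ))² → 0, so a(u_n,u_n)/||u_n||_{H^1}² → 1. Hence the optimal constant is α = 1.
Therefore α = 1.


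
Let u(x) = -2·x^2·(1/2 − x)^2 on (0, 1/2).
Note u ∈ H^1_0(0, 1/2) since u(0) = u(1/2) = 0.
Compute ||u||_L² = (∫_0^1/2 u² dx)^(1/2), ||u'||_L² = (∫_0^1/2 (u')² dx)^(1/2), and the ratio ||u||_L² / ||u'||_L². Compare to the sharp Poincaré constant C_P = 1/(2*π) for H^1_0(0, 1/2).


||u||_L² / ||u'||_L² = sqrt(3)/12 < C_P = 1/(2*π).

u(x) = -2·x^2·(1/2 − x)^2, so u'(x) = x*(-8*x^2 + 6*x - 1).
u(x) = -2·x^2·(1/2 − x)^2 vanishes at x = 0 and x = 1/2, so u ∈ H^1_0(0, 1/2). Differentiate via the product rule and integrate the resulting polynomials term by term.
  ∫_0^1/2 u² dx = ∫_0^1/2 (4*x^8 - 8*x^7 + 6*x^6 - 2*x^5 + x^4/4) dx. Term by term:
    ∫_0^1/2 4*x^8 dx = 1/1152;  ∫_0^1/2 -8*x^7 dx = -1/256;  ∫_0^1/2 6*x^6 dx = 3/448;
    ∫_0^1/2 -2*x^5 dx = -1/192;  ∫_0^1/2 x^4/4 dx = 1/640.
  Sum: 1/1152 − 1/256 + 3/448 − 1/192 + 1/640 = 1/80640.
  ∫_0^1/2 (u')² dx = ∫_0^1/2 (64*x^6 - 96*x^5 + 52*x^4 - 12*x^3 + x^2) dx. Term by term:
    ∫_0^1/2 64*x^6 dx = 1/14;  ∫_0^1/2 -96*x^5 dx = -1/4;  ∫_0^1/2 52*x^4 dx = 13/40;
    ∫_0^1/2 -12*x^3 dx = -3/16;  ∫_0^1/2 x^2 dx = 1/24.
  Sum: 1/14 − 1/4 + 13/40 − 3/16 + 1/24 = 1/1680.
∫_0^1/2 u² dx = 1/80640, so ||u||_L² = sqrt(35)/1680.
∫_0^1/2 (u')² dx = 1/1680, so ||u'||_L² = sqrt(105)/420.
Ratio ||u||_L² / ||u'||_L² = sqrt(3)/12.
Sharp Poincaré constant on H^1_0(0, 1/2) is C_P = L/π = 1/(2*π), achieved by sin(2*π·x).
A polynomial bump cannot attain the sharp Poincaré constant (only the first sine eigenfunction does), so the ratio is strictly less than C_P, consistent with ||u||_L² ≤ C_P ||u'||_L².


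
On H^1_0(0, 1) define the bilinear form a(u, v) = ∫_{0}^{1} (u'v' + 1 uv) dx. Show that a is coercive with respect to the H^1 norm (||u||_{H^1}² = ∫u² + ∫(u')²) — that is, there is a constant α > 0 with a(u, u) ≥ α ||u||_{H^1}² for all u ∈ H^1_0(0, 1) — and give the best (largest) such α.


α = 1

Coercivity of a(·,·) on H^1_0(0, 1) means a(u, u) ≥ α ||u||_{H^1}² for every u ∈ H^1_0.
The interval has length L = 1, and Poincaré/coercivity depend only on L. Here a(u, u) = ∫(u')² + (1)·∫u².
Here c = 1 ≥ 1, so a(u,u) = ∫(u')² + c∫u² ≥ ∫(u')² + ∫u² = ||u||_{H^1}², i.e. α = 1 works. No larger α is possible: a(u,u) ≥ α||u||_{H^1}² means (1−α)∫(u')² ≥ (α−c)∫u², and for the modes u_n = sin(nπ(x−x₀)/L) (x₀ the left endpoint) one has ∫u_n²/∫(u_n')² = (L/(nπ))² → 0, so a(u_n,u_n)/||u_n||_{H^1}² → 1. Hence the optimal constant is α = 1.
Therefore α = 1.
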